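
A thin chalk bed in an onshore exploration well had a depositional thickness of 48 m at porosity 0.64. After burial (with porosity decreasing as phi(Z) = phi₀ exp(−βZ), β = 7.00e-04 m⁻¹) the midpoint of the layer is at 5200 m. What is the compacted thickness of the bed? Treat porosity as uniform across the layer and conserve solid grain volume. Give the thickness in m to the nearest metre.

18 m

Working in km (1 km = 1000 m; β in km⁻¹ = β in m⁻¹ × 1000):
Porosity at 5.2 km: phi = 0.64·exp(−0.7×5.2) = 0.0168
Solid-volume conservation: h(1−phi) = h₀(1−phi₀) ⇒ h = h₀·(1−phi₀)/(1−phi)
h = 0.048 × (1 − 0.64)/(1 − 0.0168) = 0.048 × 0.3662 = 0.0176 km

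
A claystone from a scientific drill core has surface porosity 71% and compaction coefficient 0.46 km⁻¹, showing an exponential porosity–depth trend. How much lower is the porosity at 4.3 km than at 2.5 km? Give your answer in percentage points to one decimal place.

12.7 percentage points

phi(2.5) = 0.71·e^(−0.46×2.5) = 0.2248
phi(4.3) = 0.71·e^(−0.46×4.3) = 0.0982
Δphi = 0.2248 − 0.0982 = 0.1266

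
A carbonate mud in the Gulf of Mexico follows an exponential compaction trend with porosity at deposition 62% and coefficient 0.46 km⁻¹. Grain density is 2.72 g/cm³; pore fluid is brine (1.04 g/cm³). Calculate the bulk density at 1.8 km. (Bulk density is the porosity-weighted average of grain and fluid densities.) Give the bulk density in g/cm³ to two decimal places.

Porosity at depth: phi = 0.62·exp(−0.46×1.8) = 0.62×0.4369 = 0.2709
Bulk density: ρ_b = (1−phi)ρ_g + phi·ρ_f = 0.7291×2.72 + 0.2709×1.04
       = 1.983 + 0.282 = 2.265 g/cm³

2.26 g/cm³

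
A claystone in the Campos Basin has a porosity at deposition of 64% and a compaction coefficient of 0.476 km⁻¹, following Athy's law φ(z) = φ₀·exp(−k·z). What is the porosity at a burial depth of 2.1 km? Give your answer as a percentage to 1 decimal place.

23.6%

φ = φ₀·exp(−k·z) = 0.64 × exp(−0.476 × 2.1) = 0.64 × exp(−0.9996)
  = 0.64 × 0.3680 = 0.2355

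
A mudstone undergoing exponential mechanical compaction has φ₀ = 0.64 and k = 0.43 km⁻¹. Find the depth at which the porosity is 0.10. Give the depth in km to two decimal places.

Invert Athy's law: z = ln(φ₀/φ) / k
z = ln(0.64/0.1) / 0.43 = ln(6.4) / 0.43 = 1.8563 / 0.43 = 4.317 km

4.32 km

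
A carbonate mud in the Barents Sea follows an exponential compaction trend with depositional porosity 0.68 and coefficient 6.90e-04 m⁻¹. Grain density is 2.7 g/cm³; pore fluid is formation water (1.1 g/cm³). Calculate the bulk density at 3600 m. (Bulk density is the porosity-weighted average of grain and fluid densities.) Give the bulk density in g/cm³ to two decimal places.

Working in km (1 km = 1000 m; c in km⁻¹ = c in m⁻¹ × 1000):
Porosity at depth: n = 0.68·exp(−0.69×3.6) = 0.68×0.0834 = 0.0567
Bulk density: ρ_b = (1−n)ρ_g + n·ρ_f = 0.9433×2.7 + 0.0567×1.1
       = 2.547 + 0.062 = 2.609 g/cm³

2.61 g/cm³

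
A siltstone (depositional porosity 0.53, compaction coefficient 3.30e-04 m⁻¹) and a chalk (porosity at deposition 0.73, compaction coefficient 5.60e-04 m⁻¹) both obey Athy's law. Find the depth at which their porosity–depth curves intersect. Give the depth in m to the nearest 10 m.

1390 m

Working in km (1 km = 1000 m; β in km⁻¹ = β in m⁻¹ × 1000):
Set phi₀ₐ e^(−βₐd) = phi₀ᵦ e^(−βᵦd) ⇒ ln(phi₀ₐ/phi₀ᵦ) = (βₐ − βᵦ)·d
d = ln(0.53/0.73) / (0.33 − 0.56) = -0.3202 / -0.23 = 1.392 km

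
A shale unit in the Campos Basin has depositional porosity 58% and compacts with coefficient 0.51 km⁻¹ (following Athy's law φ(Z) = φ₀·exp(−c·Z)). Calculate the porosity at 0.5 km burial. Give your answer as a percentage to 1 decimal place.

φ = φ₀·exp(−c·Z) = 0.58 × exp(−0.51 × 0.5) = 0.58 × exp(−0.255)
  = 0.58 × 0.7749 = 0.4495

44.9%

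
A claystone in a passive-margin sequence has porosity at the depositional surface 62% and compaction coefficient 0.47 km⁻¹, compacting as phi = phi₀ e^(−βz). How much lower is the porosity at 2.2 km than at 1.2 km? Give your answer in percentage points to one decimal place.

phi(1.2) = 0.62·e^(−0.47×1.2) = 0.3527
phi(2.2) = 0.62·e^(−0.47×2.2) = 0.2205
Δphi = 0.3527 − 0.2205 = 0.1323

13.2 percentage points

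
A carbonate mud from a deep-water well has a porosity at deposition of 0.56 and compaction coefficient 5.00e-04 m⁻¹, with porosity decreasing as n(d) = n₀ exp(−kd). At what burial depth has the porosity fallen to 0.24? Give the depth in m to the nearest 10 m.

Working in km (1 km = 1000 m; k in km⁻¹ = k in m⁻¹ × 1000):
Invert Athy's law: d = ln(n₀/n) / k
d = ln(0.56/0.24) / 0.5 = ln(2.333) / 0.5 = 0.8473 / 0.5 = 1.695 km

1690 m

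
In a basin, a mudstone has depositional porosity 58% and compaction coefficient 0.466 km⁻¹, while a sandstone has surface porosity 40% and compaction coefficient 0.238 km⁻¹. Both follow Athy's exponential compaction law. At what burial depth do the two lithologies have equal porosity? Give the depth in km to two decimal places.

Set phi₀ₐ e^(−kₐd) = phi₀ᵦ e^(−kᵦd) ⇒ ln(phi₀ₐ/phi₀ᵦ) = (kₐ − kᵦ)·d
d = ln(0.58/0.4) / (0.466 − 0.238) = 0.3716 / 0.228 = 1.630 km

1.63 km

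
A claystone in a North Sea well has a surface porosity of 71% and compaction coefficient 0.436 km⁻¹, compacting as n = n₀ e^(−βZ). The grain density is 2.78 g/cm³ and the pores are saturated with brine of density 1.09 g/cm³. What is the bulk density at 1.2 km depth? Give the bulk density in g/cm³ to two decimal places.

2.07 g/cm³

Porosity at depth: n = 0.71·exp(−0.436×1.2) = 0.71×0.5926 = 0.4208
Bulk density: ρ_b = (1−n)ρ_g + n·ρ_f = 0.5792×2.78 + 0.4208×1.09
       = 1.610 + 0.459 = 2.069 g/cm³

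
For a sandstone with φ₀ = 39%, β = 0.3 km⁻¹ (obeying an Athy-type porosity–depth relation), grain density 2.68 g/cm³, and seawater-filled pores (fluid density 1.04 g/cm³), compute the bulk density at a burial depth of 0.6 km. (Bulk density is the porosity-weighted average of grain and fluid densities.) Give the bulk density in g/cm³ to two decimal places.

Porosity at depth: φ = 0.39·exp(−0.3×0.6) = 0.39×0.8353 = 0.3258
Bulk density: ρ_b = (1−φ)ρ_g + φ·ρ_f = 0.6742×2.68 + 0.3258×1.04
       = 1.807 + 0.339 = 2.146 g/cm³

2.15 g/cm³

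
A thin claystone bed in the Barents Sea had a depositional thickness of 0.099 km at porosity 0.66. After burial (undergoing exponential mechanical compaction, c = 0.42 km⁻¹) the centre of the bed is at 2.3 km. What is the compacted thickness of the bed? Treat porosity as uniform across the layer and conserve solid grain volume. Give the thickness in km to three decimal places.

Porosity at 2.3 km: phi = 0.66·exp(−0.42×2.3) = 0.2512
Solid-volume conservation: h(1−phi) = h₀(1−phi₀) ⇒ h = h₀·(1−phi₀)/(1−phi)
h = 0.099 × (1 − 0.66)/(1 − 0.2512) = 0.099 × 0.4541 = 0.0450 km

0.045 km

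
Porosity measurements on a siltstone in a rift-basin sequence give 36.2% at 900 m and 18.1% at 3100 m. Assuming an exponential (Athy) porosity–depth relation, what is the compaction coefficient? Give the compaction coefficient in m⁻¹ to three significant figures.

Working in km (1 km = 1000 m; c in km⁻¹ = c in m⁻¹ × 1000):
Athy: phi(d) = phi₀ e^(−cd) ⇒ phi₁/phi₂ = e^{c(d₂−d₁)} ⇒ c = ln(phi₁/phi₂)/(d₂−d₁)
c = ln(0.362/0.181) / (3.1 − 0.9) = ln(2) / 2.2 = 0.6931 / 2.2 = 0.3151 km⁻¹

0.000315 m⁻¹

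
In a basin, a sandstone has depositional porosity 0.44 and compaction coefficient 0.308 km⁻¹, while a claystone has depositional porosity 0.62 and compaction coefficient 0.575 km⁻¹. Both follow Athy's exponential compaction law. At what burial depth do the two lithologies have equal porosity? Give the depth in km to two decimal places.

Set n₀ₐ e^(−kₐd) = n₀ᵦ e^(−kᵦd) ⇒ ln(n₀ₐ/n₀ᵦ) = (kₐ − kᵦ)·d
d = ln(0.44/0.62) / (0.308 − 0.575) = -0.3429 / -0.267 = 1.284 km

1.28 km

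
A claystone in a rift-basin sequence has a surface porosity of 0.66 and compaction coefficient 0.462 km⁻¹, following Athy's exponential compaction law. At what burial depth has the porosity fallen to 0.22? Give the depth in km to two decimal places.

Invert Athy's law: Z = ln(φ₀/φ) / k
Z = ln(0.66/0.22) / 0.462 = ln(3) / 0.462 = 1.0986 / 0.462 = 2.378 km

2.38 km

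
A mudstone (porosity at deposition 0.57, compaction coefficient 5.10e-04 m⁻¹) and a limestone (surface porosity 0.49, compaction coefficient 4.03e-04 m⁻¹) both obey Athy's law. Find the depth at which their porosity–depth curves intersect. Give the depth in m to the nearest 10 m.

1410 m

Working in km (1 km = 1000 m; k in km⁻¹ = k in m⁻¹ × 1000):
Set n₀ₐ e^(−kₐz) = n₀ᵦ e^(−kᵦz) ⇒ ln(n₀ₐ/n₀ᵦ) = (kₐ − kᵦ)·z
z = ln(0.57/0.49) / (0.51 − 0.403) = 0.1512 / 0.107 = 1.413 km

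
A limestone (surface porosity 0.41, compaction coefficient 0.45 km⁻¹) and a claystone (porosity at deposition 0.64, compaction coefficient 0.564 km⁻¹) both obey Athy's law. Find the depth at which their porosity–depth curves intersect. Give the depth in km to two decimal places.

3.91 km

Set phi₀ₐ e^(−kₐz) = phi₀ᵦ e^(−kᵦz) ⇒ ln(phi₀ₐ/phi₀ᵦ) = (kₐ − kᵦ)·z
z = ln(0.41/0.64) / (0.45 − 0.564) = -0.4453 / -0.114 = 3.906 km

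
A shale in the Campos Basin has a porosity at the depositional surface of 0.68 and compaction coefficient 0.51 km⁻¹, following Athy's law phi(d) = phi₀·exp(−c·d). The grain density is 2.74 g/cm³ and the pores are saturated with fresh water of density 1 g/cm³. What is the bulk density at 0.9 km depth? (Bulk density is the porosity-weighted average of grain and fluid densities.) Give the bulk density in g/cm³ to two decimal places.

1.99 g/cm³

Porosity at depth: phi = 0.68·exp(−0.51×0.9) = 0.68×0.6319 = 0.4297
Bulk density: ρ_b = (1−phi)ρ_g + phi·ρ_f = 0.5703×2.74 + 0.4297×1
       = 1.563 + 0.430 = 1.992 g/cm³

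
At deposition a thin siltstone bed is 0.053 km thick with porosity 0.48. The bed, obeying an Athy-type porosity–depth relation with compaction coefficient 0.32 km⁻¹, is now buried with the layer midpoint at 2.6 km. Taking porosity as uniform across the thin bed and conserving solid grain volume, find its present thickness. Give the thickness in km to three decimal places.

0.035 km

Porosity at 2.6 km: phi = 0.48·exp(−0.32×2.6) = 0.2089
Solid-volume conservation: h(1−phi) = h₀(1−phi₀) ⇒ h = h₀·(1−phi₀)/(1−phi)
h = 0.053 × (1 − 0.48)/(1 − 0.2089) = 0.053 × 0.6573 = 0.0348 km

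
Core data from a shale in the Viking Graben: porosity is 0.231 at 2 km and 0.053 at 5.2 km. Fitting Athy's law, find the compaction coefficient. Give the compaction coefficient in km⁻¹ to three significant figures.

0.460 km⁻¹

Athy: φ(d) = φ₀ e^(−kd) ⇒ φ₁/φ₂ = e^{k(d₂−d₁)} ⇒ k = ln(φ₁/φ₂)/(d₂−d₁)
k = ln(0.231/0.053) / (5.2 − 2) = ln(4.358) / 3.2 = 1.4721 / 3.2 = 0.46 km⁻¹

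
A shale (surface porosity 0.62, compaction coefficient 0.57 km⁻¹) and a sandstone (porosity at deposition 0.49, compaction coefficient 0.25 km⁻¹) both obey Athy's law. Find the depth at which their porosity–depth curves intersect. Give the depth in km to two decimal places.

Set φ₀ₐ e^(−cₐz) = φ₀ᵦ e^(−cᵦz) ⇒ ln(φ₀ₐ/φ₀ᵦ) = (cₐ − cᵦ)·z
z = ln(0.62/0.49) / (0.57 − 0.25) = 0.2353 / 0.32 = 0.735 km

0.74 km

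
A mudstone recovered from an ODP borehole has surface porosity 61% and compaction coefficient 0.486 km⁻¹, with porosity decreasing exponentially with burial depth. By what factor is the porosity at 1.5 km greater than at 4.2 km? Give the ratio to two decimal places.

φ(d₁)/φ(d₂) = e^(−k·d₁)/e^(−k·d₂) = e^{k(d₂−d₁)}
= exp(0.486 × 2.7) = exp(1.312) = 3.7143

3.71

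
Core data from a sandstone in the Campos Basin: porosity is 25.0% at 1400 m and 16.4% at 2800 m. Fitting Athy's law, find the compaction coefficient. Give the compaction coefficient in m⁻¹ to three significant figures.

Working in km (1 km = 1000 m; c in km⁻¹ = c in m⁻¹ × 1000):
Athy: phi(z) = phi₀ e^(−cz) ⇒ phi₁/phi₂ = e^{c(z₂−z₁)} ⇒ c = ln(phi₁/phi₂)/(z₂−z₁)
c = ln(0.25/0.164) / (2.8 − 1.4) = ln(1.524) / 1.4 = 0.4216 / 1.4 = 0.3011 km⁻¹

0.000301 m⁻¹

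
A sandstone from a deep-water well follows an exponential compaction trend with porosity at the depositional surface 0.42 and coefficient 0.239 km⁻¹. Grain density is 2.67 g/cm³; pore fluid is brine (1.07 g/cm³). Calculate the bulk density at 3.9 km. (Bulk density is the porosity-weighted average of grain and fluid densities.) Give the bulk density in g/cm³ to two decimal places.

Porosity at depth: phi = 0.42·exp(−0.239×3.9) = 0.42×0.3937 = 0.1654
Bulk density: ρ_b = (1−phi)ρ_g + phi·ρ_f = 0.8346×2.67 + 0.1654×1.07
       = 2.228 + 0.177 = 2.405 g/cm³

2.41 g/cm³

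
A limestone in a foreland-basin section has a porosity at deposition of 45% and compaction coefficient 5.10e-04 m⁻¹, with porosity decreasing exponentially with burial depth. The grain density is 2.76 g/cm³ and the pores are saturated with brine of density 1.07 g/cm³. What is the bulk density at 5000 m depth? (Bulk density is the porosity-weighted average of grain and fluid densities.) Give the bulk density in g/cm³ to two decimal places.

2.70 g/cm³

Working in km (1 km = 1000 m; β in km⁻¹ = β in m⁻¹ × 1000):
Porosity at depth: n = 0.45·exp(−0.51×5) = 0.45×0.0781 = 0.0351
Bulk density: ρ_b = (1−n)ρ_g + n·ρ_f = 0.9649×2.76 + 0.0351×1.07
       = 2.663 + 0.038 = 2.701 g/cm³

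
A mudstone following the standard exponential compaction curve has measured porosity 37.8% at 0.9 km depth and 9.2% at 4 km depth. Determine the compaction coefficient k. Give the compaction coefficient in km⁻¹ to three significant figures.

Athy: n(z) = n₀ e^(−kz) ⇒ n₁/n₂ = e^{k(z₂−z₁)} ⇒ k = ln(n₁/n₂)/(z₂−z₁)
k = ln(0.378/0.092) / (4 − 0.9) = ln(4.109) / 3.1 = 1.4131 / 3.1 = 0.4558 km⁻¹

0.456 km⁻¹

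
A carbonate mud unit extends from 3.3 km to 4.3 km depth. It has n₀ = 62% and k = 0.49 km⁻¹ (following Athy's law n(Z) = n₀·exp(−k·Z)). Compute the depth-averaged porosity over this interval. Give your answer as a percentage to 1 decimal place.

9.7%

⟨n⟩ = (1/(Z₂−Z₁)) ∫ n₀ e^(−kZ) dZ = n₀·(e^(−k·Z₁) − e^(−k·Z₂)) / (k·(Z₂−Z₁))
e^(−0.49×3.3) = 0.1985; e^(−0.49×4.3) = 0.1216
⟨n⟩ = 0.62 × (0.1985 − 0.1216) / (0.49 × 1) = 0.62 × 0.1569 = 0.0973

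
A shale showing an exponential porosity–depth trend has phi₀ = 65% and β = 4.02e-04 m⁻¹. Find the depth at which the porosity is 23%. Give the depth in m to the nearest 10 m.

Working in km (1 km = 1000 m; β in km⁻¹ = β in m⁻¹ × 1000):
Invert Athy's law: d = ln(phi₀/phi) / β
d = ln(0.65/0.23) / 0.402 = ln(2.826) / 0.402 = 1.0389 / 0.402 = 2.584 km

2580 m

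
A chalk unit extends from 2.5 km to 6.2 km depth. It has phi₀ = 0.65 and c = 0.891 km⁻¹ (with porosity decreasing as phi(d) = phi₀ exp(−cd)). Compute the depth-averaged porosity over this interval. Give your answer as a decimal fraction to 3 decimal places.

0.020

⟨phi⟩ = (1/(d₂−d₁)) ∫ phi₀ e^(−cd) dd = phi₀·(e^(−c·d₁) − e^(−c·d₂)) / (c·(d₂−d₁))
e^(−0.891×2.5) = 0.1078; e^(−0.891×6.2) = 0.0040
⟨phi⟩ = 0.65 × (0.1078 − 0.0040) / (0.891 × 3.7) = 0.65 × 0.0315 = 0.0205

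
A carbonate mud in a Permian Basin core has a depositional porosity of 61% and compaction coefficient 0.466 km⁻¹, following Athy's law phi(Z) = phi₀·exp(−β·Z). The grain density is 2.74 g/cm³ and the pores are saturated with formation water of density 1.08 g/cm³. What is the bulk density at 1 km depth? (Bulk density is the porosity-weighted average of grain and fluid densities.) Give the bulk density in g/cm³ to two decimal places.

2.10 g/cm³

Porosity at depth: phi = 0.61·exp(−0.466×1) = 0.61×0.6275 = 0.3828
Bulk density: ρ_b = (1−phi)ρ_g + phi·ρ_f = 0.6172×2.74 + 0.3828×1.08
       = 1.691 + 0.413 = 2.105 g/cm³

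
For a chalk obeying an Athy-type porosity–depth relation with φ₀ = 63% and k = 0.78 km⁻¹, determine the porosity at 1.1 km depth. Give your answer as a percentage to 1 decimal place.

φ = φ₀·exp(−k·z) = 0.63 × exp(−0.78 × 1.1) = 0.63 × exp(−0.858)
  = 0.63 × 0.4240 = 0.2671

26.7%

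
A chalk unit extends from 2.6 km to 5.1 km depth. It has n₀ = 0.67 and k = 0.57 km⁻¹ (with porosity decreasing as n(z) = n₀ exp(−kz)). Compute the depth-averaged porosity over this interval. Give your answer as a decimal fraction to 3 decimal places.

⟨n⟩ = (1/(z₂−z₁)) ∫ n₀ e^(−kz) dz = n₀·(e^(−k·z₁) − e^(−k·z₂)) / (k·(z₂−z₁))
e^(−0.57×2.6) = 0.2272; e^(−0.57×5.1) = 0.0546
⟨n⟩ = 0.67 × (0.2272 − 0.0546) / (0.57 × 2.5) = 0.67 × 0.1211 = 0.0811

0.081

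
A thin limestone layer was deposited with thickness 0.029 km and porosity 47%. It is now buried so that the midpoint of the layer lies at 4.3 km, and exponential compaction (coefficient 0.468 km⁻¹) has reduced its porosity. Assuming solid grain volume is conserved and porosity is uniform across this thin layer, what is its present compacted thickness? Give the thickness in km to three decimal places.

0.016 km

Porosity at 4.3 km: φ = 0.47·exp(−0.468×4.3) = 0.0628
Solid-volume conservation: h(1−φ) = h₀(1−φ₀) ⇒ h = h₀·(1−φ₀)/(1−φ)
h = 0.029 × (1 − 0.47)/(1 − 0.0628) = 0.029 × 0.5655 = 0.0164 km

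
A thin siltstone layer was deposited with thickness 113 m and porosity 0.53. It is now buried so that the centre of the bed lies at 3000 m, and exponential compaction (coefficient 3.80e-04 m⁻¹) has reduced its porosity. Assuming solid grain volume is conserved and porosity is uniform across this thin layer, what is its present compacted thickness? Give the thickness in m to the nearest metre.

Working in km (1 km = 1000 m; β in km⁻¹ = β in m⁻¹ × 1000):
Porosity at 3 km: phi = 0.53·exp(−0.38×3) = 0.1695
Solid-volume conservation: h(1−phi) = h₀(1−phi₀) ⇒ h = h₀·(1−phi₀)/(1−phi)
h = 0.113 × (1 − 0.53)/(1 − 0.1695) = 0.113 × 0.5659 = 0.0639 km

64 m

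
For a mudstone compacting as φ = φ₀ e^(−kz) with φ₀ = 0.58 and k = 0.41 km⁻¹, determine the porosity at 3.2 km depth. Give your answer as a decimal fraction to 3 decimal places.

φ = φ₀·exp(−k·z) = 0.58 × exp(−0.41 × 3.2) = 0.58 × exp(−1.312)
  = 0.58 × 0.2693 = 0.1562

0.156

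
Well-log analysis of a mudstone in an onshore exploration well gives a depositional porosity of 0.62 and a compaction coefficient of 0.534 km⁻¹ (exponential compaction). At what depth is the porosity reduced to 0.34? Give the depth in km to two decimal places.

Invert Athy's law: z = ln(phi₀/phi) / k
z = ln(0.62/0.34) / 0.534 = ln(1.824) / 0.534 = 0.6008 / 0.534 = 1.125 km

1.13 km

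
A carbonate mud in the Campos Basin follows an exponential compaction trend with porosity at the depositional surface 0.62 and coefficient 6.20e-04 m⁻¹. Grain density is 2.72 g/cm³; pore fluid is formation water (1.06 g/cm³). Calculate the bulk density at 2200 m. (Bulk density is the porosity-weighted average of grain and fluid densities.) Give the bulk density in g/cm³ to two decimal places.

Working in km (1 km = 1000 m; k in km⁻¹ = k in m⁻¹ × 1000):
Porosity at depth: phi = 0.62·exp(−0.62×2.2) = 0.62×0.2556 = 0.1585
Bulk density: ρ_b = (1−phi)ρ_g + phi·ρ_f = 0.8415×2.72 + 0.1585×1.06
       = 2.289 + 0.168 = 2.457 g/cm³

2.46 g/cm³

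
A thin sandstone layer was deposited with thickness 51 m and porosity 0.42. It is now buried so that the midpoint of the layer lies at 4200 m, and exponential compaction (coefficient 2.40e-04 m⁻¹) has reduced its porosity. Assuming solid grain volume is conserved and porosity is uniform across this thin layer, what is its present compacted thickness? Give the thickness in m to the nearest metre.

35 m

Working in km (1 km = 1000 m; k in km⁻¹ = k in m⁻¹ × 1000):
Porosity at 4.2 km: n = 0.42·exp(−0.24×4.2) = 0.1533
Solid-volume conservation: h(1−n) = h₀(1−n₀) ⇒ h = h₀·(1−n₀)/(1−n)
h = 0.051 × (1 − 0.42)/(1 − 0.1533) = 0.051 × 0.6850 = 0.0349 km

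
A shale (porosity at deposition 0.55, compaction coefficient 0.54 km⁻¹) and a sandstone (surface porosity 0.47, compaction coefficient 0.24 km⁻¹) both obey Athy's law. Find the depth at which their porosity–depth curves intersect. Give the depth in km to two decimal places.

Set φ₀ₐ e^(−cₐz) = φ₀ᵦ e^(−cᵦz) ⇒ ln(φ₀ₐ/φ₀ᵦ) = (cₐ − cᵦ)·z
z = ln(0.55/0.47) / (0.54 − 0.24) = 0.1572 / 0.3 = 0.524 km

0.52 km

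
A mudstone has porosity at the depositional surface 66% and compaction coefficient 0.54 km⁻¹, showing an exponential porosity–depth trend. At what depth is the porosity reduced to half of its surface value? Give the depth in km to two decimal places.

phi/phi₀ = 1/2 ⇒ exp(−β·d) = 1/2 ⇒ d = ln(2) / β
d = 0.6931 / 0.54 = 1.284 km

1.28 km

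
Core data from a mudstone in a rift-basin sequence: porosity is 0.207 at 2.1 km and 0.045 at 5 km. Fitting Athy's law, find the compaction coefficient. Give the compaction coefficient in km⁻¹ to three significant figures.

0.526 km⁻¹

Athy: n(Z) = n₀ e^(−cZ) ⇒ n₁/n₂ = e^{c(Z₂−Z₁)} ⇒ c = ln(n₁/n₂)/(Z₂−Z₁)
c = ln(0.207/0.045) / (5 − 2.1) = ln(4.6) / 2.9 = 1.5261 / 2.9 = 0.5262 km⁻¹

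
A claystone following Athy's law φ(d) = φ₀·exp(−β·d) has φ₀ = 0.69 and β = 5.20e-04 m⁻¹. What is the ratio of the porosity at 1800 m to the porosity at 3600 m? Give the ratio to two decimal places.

2.55

Working in km (1 km = 1000 m; β in km⁻¹ = β in m⁻¹ × 1000):
φ(d₁)/φ(d₂) = e^(−β·d₁)/e^(−β·d₂) = e^{β(d₂−d₁)}
= exp(0.52 × 1.8) = exp(0.936) = 2.5498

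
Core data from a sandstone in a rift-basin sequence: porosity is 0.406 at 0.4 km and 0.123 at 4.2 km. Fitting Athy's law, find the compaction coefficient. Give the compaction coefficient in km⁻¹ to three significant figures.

Athy: φ(z) = φ₀ e^(−βz) ⇒ φ₁/φ₂ = e^{β(z₂−z₁)} ⇒ β = ln(φ₁/φ₂)/(z₂−z₁)
β = ln(0.406/0.123) / (4.2 − 0.4) = ln(3.301) / 3.8 = 1.1942 / 3.8 = 0.3143 km⁻¹

0.314 km⁻¹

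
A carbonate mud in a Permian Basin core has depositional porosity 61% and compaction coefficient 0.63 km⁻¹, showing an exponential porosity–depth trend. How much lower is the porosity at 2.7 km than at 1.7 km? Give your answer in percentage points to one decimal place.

9.8 percentage points

n(1.7) = 0.61·e^(−0.63×1.7) = 0.2090
n(2.7) = 0.61·e^(−0.63×2.7) = 0.1113
Δn = 0.2090 − 0.1113 = 0.0977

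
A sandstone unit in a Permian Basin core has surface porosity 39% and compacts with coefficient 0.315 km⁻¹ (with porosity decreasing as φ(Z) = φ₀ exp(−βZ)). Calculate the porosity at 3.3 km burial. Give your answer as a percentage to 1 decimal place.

13.8%

φ = φ₀·exp(−β·Z) = 0.39 × exp(−0.315 × 3.3) = 0.39 × exp(−1.039)
  = 0.39 × 0.3536 = 0.1379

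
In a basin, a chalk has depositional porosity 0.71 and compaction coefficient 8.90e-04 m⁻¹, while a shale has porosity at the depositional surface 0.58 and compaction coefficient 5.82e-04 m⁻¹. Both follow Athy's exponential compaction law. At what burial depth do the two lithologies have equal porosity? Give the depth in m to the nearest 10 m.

660 m

Working in km (1 km = 1000 m; k in km⁻¹ = k in m⁻¹ × 1000):
Set n₀ₐ e^(−kₐZ) = n₀ᵦ e^(−kᵦZ) ⇒ ln(n₀ₐ/n₀ᵦ) = (kₐ − kᵦ)·Z
Z = ln(0.71/0.58) / (0.89 − 0.582) = 0.2022 / 0.308 = 0.657 km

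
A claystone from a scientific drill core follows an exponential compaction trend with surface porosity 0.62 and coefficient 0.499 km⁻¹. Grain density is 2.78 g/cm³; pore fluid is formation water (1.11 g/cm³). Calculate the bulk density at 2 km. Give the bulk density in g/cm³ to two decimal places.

Porosity at depth: φ = 0.62·exp(−0.499×2) = 0.62×0.3686 = 0.2285
Bulk density: ρ_b = (1−φ)ρ_g + φ·ρ_f = 0.7715×2.78 + 0.2285×1.11
       = 2.145 + 0.254 = 2.398 g/cm³

2.40 g/cm³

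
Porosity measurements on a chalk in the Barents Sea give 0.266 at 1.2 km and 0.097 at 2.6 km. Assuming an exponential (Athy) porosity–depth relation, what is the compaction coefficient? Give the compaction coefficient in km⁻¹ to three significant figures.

0.721 km⁻¹

Athy: φ(Z) = φ₀ e^(−kZ) ⇒ φ₁/φ₂ = e^{k(Z₂−Z₁)} ⇒ k = ln(φ₁/φ₂)/(Z₂−Z₁)
k = ln(0.266/0.097) / (2.6 − 1.2) = ln(2.742) / 1.4 = 1.0088 / 1.4 = 0.7206 km⁻¹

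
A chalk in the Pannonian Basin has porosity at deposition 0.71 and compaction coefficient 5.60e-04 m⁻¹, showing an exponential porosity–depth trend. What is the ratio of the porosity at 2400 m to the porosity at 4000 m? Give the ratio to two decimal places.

2.45

Working in km (1 km = 1000 m; c in km⁻¹ = c in m⁻¹ × 1000):
phi(Z₁)/phi(Z₂) = e^(−c·Z₁)/e^(−c·Z₂) = e^{c(Z₂−Z₁)}
= exp(0.56 × 1.6) = exp(0.896) = 2.4498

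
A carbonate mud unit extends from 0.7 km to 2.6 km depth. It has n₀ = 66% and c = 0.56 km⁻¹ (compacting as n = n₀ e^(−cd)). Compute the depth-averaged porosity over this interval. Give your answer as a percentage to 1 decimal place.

27.5%

⟨n⟩ = (1/(d₂−d₁)) ∫ n₀ e^(−cd) dd = n₀·(e^(−c·d₁) − e^(−c·d₂)) / (c·(d₂−d₁))
e^(−0.56×0.7) = 0.6757; e^(−0.56×2.6) = 0.2332
⟨n⟩ = 0.66 × (0.6757 − 0.2332) / (0.56 × 1.9) = 0.66 × 0.4159 = 0.2745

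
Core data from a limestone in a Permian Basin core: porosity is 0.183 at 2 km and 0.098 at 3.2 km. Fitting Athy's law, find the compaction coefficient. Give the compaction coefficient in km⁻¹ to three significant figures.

0.520 km⁻¹

Athy: φ(z) = φ₀ e^(−cz) ⇒ φ₁/φ₂ = e^{c(z₂−z₁)} ⇒ c = ln(φ₁/φ₂)/(z₂−z₁)
c = ln(0.183/0.098) / (3.2 − 2) = ln(1.867) / 1.2 = 0.6245 / 1.2 = 0.5204 km⁻¹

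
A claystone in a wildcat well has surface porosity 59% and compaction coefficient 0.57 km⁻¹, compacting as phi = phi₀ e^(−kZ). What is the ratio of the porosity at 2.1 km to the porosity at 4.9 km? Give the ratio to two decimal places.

4.93

phi(Z₁)/phi(Z₂) = e^(−k·Z₁)/e^(−k·Z₂) = e^{k(Z₂−Z₁)}
= exp(0.57 × 2.8) = exp(1.596) = 4.9333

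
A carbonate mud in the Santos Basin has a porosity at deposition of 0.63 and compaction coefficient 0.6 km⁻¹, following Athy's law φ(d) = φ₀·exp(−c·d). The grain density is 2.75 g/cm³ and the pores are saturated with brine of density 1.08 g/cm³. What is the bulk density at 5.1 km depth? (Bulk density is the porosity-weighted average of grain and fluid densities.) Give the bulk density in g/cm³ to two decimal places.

Porosity at depth: φ = 0.63·exp(−0.6×5.1) = 0.63×0.0469 = 0.0295
Bulk density: ρ_b = (1−φ)ρ_g + φ·ρ_f = 0.9705×2.75 + 0.0295×1.08
       = 2.669 + 0.032 = 2.701 g/cm³

2.70 g/cm³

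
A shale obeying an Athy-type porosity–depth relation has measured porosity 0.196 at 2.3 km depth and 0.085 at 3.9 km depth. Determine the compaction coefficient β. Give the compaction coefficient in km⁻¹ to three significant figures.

0.522 km⁻¹

Athy: φ(z) = φ₀ e^(−βz) ⇒ φ₁/φ₂ = e^{β(z₂−z₁)} ⇒ β = ln(φ₁/φ₂)/(z₂−z₁)
β = ln(0.196/0.085) / (3.9 − 2.3) = ln(2.306) / 1.6 = 0.8355 / 1.6 = 0.5222 km⁻¹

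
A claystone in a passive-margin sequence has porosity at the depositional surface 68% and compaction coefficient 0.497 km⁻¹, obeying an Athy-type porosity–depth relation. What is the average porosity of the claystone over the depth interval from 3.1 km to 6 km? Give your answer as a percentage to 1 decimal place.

⟨n⟩ = (1/(Z₂−Z₁)) ∫ n₀ e^(−kZ) dZ = n₀·(e^(−k·Z₁) − e^(−k·Z₂)) / (k·(Z₂−Z₁))
e^(−0.497×3.1) = 0.2142; e^(−0.497×6) = 0.0507
⟨n⟩ = 0.68 × (0.2142 − 0.0507) / (0.497 × 2.9) = 0.68 × 0.1135 = 0.0772

7.7%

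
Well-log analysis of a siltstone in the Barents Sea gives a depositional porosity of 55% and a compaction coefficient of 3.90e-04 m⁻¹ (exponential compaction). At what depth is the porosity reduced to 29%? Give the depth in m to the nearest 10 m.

1640 m

Working in km (1 km = 1000 m; β in km⁻¹ = β in m⁻¹ × 1000):
Invert Athy's law: d = ln(φ₀/φ) / β
d = ln(0.55/0.29) / 0.39 = ln(1.897) / 0.39 = 0.6400 / 0.39 = 1.641 km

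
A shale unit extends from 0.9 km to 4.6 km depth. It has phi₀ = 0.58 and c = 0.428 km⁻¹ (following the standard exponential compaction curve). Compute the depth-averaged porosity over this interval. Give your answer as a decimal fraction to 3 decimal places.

0.198

⟨phi⟩ = (1/(d₂−d₁)) ∫ phi₀ e^(−cd) dd = phi₀·(e^(−c·d₁) − e^(−c·d₂)) / (c·(d₂−d₁))
e^(−0.428×0.9) = 0.6803; e^(−0.428×4.6) = 0.1396
⟨phi⟩ = 0.58 × (0.6803 − 0.1396) / (0.428 × 3.7) = 0.58 × 0.3414 = 0.1980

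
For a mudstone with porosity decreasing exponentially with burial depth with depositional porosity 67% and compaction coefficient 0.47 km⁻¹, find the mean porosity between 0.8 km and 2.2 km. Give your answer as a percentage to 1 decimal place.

33.7%

⟨phi⟩ = (1/(z₂−z₁)) ∫ phi₀ e^(−cz) dz = phi₀·(e^(−c·z₁) − e^(−c·z₂)) / (c·(z₂−z₁))
e^(−0.47×0.8) = 0.6866; e^(−0.47×2.2) = 0.3556
⟨phi⟩ = 0.67 × (0.6866 − 0.3556) / (0.47 × 1.4) = 0.67 × 0.5031 = 0.3371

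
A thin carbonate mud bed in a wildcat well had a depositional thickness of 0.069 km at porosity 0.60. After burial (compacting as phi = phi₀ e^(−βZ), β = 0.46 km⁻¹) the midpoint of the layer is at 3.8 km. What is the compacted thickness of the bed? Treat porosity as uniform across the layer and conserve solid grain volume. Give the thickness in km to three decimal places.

Porosity at 3.8 km: phi = 0.6·exp(−0.46×3.8) = 0.1045
Solid-volume conservation: h(1−phi) = h₀(1−phi₀) ⇒ h = h₀·(1−phi₀)/(1−phi)
h = 0.069 × (1 − 0.6)/(1 − 0.1045) = 0.069 × 0.4467 = 0.0308 km

0.031 km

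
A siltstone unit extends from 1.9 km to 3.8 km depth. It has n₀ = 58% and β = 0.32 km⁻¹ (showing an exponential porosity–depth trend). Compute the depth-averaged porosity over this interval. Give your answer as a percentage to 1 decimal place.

⟨n⟩ = (1/(z₂−z₁)) ∫ n₀ e^(−βz) dz = n₀·(e^(−β·z₁) − e^(−β·z₂)) / (β·(z₂−z₁))
e^(−0.32×1.9) = 0.5444; e^(−0.32×3.8) = 0.2964
⟨n⟩ = 0.58 × (0.5444 − 0.2964) / (0.32 × 1.9) = 0.58 × 0.4079 = 0.2366

23.7%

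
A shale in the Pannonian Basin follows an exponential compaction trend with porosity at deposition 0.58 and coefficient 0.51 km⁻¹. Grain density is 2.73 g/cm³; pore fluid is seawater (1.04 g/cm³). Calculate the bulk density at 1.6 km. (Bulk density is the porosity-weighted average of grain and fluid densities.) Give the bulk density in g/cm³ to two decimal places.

Porosity at depth: φ = 0.58·exp(−0.51×1.6) = 0.58×0.4422 = 0.2565
Bulk density: ρ_b = (1−φ)ρ_g + φ·ρ_f = 0.7435×2.73 + 0.2565×1.04
       = 2.030 + 0.267 = 2.297 g/cm³

2.30 g/cm³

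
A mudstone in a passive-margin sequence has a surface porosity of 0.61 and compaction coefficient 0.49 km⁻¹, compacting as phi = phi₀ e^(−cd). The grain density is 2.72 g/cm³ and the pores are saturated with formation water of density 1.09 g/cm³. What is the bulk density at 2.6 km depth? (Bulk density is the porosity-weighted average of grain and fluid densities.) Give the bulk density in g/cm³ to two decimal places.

Porosity at depth: phi = 0.61·exp(−0.49×2.6) = 0.61×0.2797 = 0.1706
Bulk density: ρ_b = (1−phi)ρ_g + phi·ρ_f = 0.8294×2.72 + 0.1706×1.09
       = 2.256 + 0.186 = 2.442 g/cm³

2.44 g/cm³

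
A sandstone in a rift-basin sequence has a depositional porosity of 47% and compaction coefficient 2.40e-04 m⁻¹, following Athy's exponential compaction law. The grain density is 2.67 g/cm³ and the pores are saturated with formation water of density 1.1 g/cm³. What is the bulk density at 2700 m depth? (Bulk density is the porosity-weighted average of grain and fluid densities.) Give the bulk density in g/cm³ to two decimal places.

Working in km (1 km = 1000 m; c in km⁻¹ = c in m⁻¹ × 1000):
Porosity at depth: n = 0.47·exp(−0.24×2.7) = 0.47×0.5231 = 0.2459
Bulk density: ρ_b = (1−n)ρ_g + n·ρ_f = 0.7541×2.67 + 0.2459×1.1
       = 2.014 + 0.270 = 2.284 g/cm³

2.28 g/cm³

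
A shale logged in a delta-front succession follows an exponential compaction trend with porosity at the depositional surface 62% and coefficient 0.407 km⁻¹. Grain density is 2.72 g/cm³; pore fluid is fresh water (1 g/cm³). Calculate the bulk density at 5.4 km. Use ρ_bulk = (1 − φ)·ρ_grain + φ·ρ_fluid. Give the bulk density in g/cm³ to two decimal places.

Porosity at depth: φ = 0.62·exp(−0.407×5.4) = 0.62×0.1110 = 0.0688
Bulk density: ρ_b = (1−φ)ρ_g + φ·ρ_f = 0.9312×2.72 + 0.0688×1
       = 2.533 + 0.069 = 2.602 g/cm³

2.60 g/cm³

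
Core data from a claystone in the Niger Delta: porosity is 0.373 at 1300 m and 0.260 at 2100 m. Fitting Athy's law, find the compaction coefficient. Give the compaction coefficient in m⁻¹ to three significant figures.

0.000451 m⁻¹

Working in km (1 km = 1000 m; c in km⁻¹ = c in m⁻¹ × 1000):
Athy: φ(Z) = φ₀ e^(−cZ) ⇒ φ₁/φ₂ = e^{c(Z₂−Z₁)} ⇒ c = ln(φ₁/φ₂)/(Z₂−Z₁)
c = ln(0.373/0.26) / (2.1 − 1.3) = ln(1.435) / 0.8 = 0.3609 / 0.8 = 0.4511 km⁻¹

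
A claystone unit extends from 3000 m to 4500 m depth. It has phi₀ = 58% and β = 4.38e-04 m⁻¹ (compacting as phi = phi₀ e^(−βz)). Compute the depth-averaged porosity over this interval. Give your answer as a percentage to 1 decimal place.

11.4%

Working in km (1 km = 1000 m; β in km⁻¹ = β in m⁻¹ × 1000):
⟨phi⟩ = (1/(z₂−z₁)) ∫ phi₀ e^(−βz) dz = phi₀·(e^(−β·z₁) − e^(−β·z₂)) / (β·(z₂−z₁))
e^(−0.438×3) = 0.2687; e^(−0.438×4.5) = 0.1393
⟨phi⟩ = 0.58 × (0.2687 − 0.1393) / (0.438 × 1.5) = 0.58 × 0.1970 = 0.1143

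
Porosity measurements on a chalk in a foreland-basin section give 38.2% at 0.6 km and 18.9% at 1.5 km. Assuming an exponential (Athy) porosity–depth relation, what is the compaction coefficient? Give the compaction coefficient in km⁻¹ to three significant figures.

0.782 km⁻¹

Athy: φ(Z) = φ₀ e^(−βZ) ⇒ φ₁/φ₂ = e^{β(Z₂−Z₁)} ⇒ β = ln(φ₁/φ₂)/(Z₂−Z₁)
β = ln(0.382/0.189) / (1.5 − 0.6) = ln(2.021) / 0.9 = 0.7037 / 0.9 = 0.7819 km⁻¹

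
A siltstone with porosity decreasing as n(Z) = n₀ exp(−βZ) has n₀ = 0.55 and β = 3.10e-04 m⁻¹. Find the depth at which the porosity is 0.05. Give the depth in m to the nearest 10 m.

Working in km (1 km = 1000 m; β in km⁻¹ = β in m⁻¹ × 1000):
Invert Athy's law: Z = ln(n₀/n) / β
Z = ln(0.55/0.05) / 0.31 = ln(11) / 0.31 = 2.3979 / 0.31 = 7.735 km

7740 m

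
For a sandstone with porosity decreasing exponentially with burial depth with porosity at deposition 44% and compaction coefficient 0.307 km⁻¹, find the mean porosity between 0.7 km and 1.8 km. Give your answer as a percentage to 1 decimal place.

30.1%

⟨n⟩ = (1/(d₂−d₁)) ∫ n₀ e^(−βd) dd = n₀·(e^(−β·d₁) − e^(−β·d₂)) / (β·(d₂−d₁))
e^(−0.307×0.7) = 0.8066; e^(−0.307×1.8) = 0.5755
⟨n⟩ = 0.44 × (0.8066 − 0.5755) / (0.307 × 1.1) = 0.44 × 0.6845 = 0.3012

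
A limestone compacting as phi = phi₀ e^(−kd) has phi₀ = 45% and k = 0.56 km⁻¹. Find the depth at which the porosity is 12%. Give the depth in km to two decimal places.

2.36 km

Invert Athy's law: d = ln(phi₀/phi) / k
d = ln(0.45/0.12) / 0.56 = ln(3.75) / 0.56 = 1.3218 / 0.56 = 2.360 km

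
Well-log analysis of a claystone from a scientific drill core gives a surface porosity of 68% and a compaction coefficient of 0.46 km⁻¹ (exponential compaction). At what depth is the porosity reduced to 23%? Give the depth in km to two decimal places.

Invert Athy's law: d = ln(n₀/n) / β
d = ln(0.68/0.23) / 0.46 = ln(2.957) / 0.46 = 1.0840 / 0.46 = 2.357 km

2.36 km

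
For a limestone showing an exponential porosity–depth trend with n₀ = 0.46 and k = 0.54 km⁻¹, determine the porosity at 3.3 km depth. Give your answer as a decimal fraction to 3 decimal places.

n = n₀·exp(−k·Z) = 0.46 × exp(−0.54 × 3.3) = 0.46 × exp(−1.782)
  = 0.46 × 0.1683 = 0.0774

0.077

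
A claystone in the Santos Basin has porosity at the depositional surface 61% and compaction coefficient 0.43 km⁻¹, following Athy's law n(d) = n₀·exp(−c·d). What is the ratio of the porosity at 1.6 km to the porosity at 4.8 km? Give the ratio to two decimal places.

3.96

n(d₁)/n(d₂) = e^(−c·d₁)/e^(−c·d₂) = e^{c(d₂−d₁)}
= exp(0.43 × 3.2) = exp(1.376) = 3.9590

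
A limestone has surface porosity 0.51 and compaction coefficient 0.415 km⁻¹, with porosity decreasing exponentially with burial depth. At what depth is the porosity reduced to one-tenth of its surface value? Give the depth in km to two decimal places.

n/n₀ = 1/10 ⇒ exp(−β·d) = 1/10 ⇒ d = ln(10) / β
d = 2.3026 / 0.415 = 5.548 km

5.55 km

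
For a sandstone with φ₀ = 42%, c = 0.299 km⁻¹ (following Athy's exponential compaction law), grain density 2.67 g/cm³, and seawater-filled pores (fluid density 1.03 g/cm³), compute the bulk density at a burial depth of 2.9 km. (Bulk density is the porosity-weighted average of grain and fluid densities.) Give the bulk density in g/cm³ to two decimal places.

2.38 g/cm³

Porosity at depth: φ = 0.42·exp(−0.299×2.9) = 0.42×0.4202 = 0.1765
Bulk density: ρ_b = (1−φ)ρ_g + φ·ρ_f = 0.8235×2.67 + 0.1765×1.03
       = 2.199 + 0.182 = 2.381 g/cm³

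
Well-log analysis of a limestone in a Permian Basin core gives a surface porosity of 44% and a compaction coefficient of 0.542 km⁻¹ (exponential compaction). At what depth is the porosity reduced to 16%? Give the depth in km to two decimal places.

1.87 km

Invert Athy's law: Z = ln(φ₀/φ) / c
Z = ln(0.44/0.16) / 0.542 = ln(2.75) / 0.542 = 1.0116 / 0.542 = 1.866 km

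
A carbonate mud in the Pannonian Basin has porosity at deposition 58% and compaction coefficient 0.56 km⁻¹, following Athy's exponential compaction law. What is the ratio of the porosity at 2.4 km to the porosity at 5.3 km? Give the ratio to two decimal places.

5.07

n(d₁)/n(d₂) = e^(−k·d₁)/e^(−k·d₂) = e^{k(d₂−d₁)}
= exp(0.56 × 2.9) = exp(1.624) = 5.0733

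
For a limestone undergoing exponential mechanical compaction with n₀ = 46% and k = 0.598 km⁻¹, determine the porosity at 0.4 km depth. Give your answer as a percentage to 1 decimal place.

n = n₀·exp(−k·z) = 0.46 × exp(−0.598 × 0.4) = 0.46 × exp(−0.2392)
  = 0.46 × 0.7873 = 0.3621

36.2%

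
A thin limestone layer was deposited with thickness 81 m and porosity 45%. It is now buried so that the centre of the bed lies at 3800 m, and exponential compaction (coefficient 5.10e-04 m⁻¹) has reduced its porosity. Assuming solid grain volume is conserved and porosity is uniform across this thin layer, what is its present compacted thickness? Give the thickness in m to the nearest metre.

48 m

Working in km (1 km = 1000 m; k in km⁻¹ = k in m⁻¹ × 1000):
Porosity at 3.8 km: n = 0.45·exp(−0.51×3.8) = 0.0648
Solid-volume conservation: h(1−n) = h₀(1−n₀) ⇒ h = h₀·(1−n₀)/(1−n)
h = 0.081 × (1 − 0.45)/(1 − 0.0648) = 0.081 × 0.5881 = 0.0476 km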